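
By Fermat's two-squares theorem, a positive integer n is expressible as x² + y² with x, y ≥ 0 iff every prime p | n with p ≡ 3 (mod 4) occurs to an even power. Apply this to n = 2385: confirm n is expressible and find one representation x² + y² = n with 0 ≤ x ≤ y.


Step 1: Factor n = 2385 = 3^2 · 5 · 53.
Step 2: Check the mod-4 condition on each prime factor: 3 ≡ 3 (mod 4), exponent 2 (must be even); 5 ≡ 1 (mod 4), exponent 1; 53 ≡ 1 (mod 4), exponent 1.
All primes ≡ 3 (mod 4) appear to even exponent (or don't appear), so by the two-squares theorem n IS expressible as a sum of two squares.
Step 3: Build a representation. Group n = k² · m with k = 3 and m = 5 · 53 = 265 (a product of primes ≡ 1 (mod 4)); a representation of m scales to one of n via (k·x)² + (k·y)² = k²(x² + y²). Each prime p ≡ 1 (mod 4) is itself a sum of two squares; find a² by testing p − a² for a perfect square:
  5: 5 − 1² = 4 = 2² ⇒ 5 = 1² + 2².
  53: 53 − 1² = 52, 53 − 2² = 49 = 7² ⇒ 53 = 2² + 7².
  Combine using the Brahmagupta–Fibonacci identity (a² + b²)(c² + d²) = (ac − bd)² + (ad + bc)² = (ac + bd)² + (ad − bc)²:
  5 · 53 = 265: from (1² + 2²)(2² + 7²), take (1·2 − 2·7, 1·7 + 2·2) = (2 − 14, 7 + 4) = (-12, 11); dropping signs (only squares matter) gives (12, 11); check 12² + 11² = 144 + 121 = 265 ✓.
  Scale by k = 3: (3·12, 3·11) = (36, 33).
Step 4: Order so x ≤ y and verify: 33² + 36² = 1089 + 1296 = 2385 = n. ✓

n = 2385 = 33² + 36² (one valid representation with x ≤ y).


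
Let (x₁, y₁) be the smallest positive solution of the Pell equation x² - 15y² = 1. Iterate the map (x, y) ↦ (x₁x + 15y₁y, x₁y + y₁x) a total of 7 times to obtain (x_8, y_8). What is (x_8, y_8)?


Step 1: Find the fundamental solution (x₁, y₁) of x² - 15y² = 1.
  Expand √15 as a continued fraction. a₀ = ⌊√15⌋ = 3; iterate m_{k+1} = d_k·a_k − m_k, d_{k+1} = (15 − m_{k+1}²)/d_k, a_{k+1} = ⌊(a₀ + m_{k+1})/d_{k+1}⌋ (starting m₀ = 0, d₀ = 1), with convergents p_k = a_k·p_{k-1} + p_{k-2}, q_k = a_k·q_{k-1} + q_{k-2} (p₋₁ = 1, q₋₁ = 0):
  k = 0: a₀ = 3; p₀/q₀ = 3/1; p₀² − 15·q₀² = 9 − 15 = -6.
  k = 1: m = 3, d = 6, a = ⌊(3 + 3)/6⌋ = 1; p/q = (1·3 + 1)/(1·1 + 0) = 4/1; p² − 15·q² = 16 − 15 = 1.
  The first convergent with p² − 15·q² = 1 gives the fundamental solution (x₁, y₁) = (4, 1).
Step 2: Apply the recurrence (x_{n+1}, y_{n+1}) = (x₁x_n + 15y₁y_n, x₁y_n + y₁x_n) repeatedly.
  From (x_1, y_1) = (4, 1): x_2 = 4·4 + 15·1·1 = 31; y_2 = 4·1 + 1·4 = 8.
  From (x_2, y_2) = (31, 8): x_3 = 4·31 + 15·1·8 = 244; y_3 = 4·8 + 1·31 = 63.
  From (x_3, y_3) = (244, 63): x_4 = 4·244 + 15·1·63 = 1921; y_4 = 4·63 + 1·244 = 496.
  From (x_4, y_4) = (1921, 496): x_5 = 4·1921 + 15·1·496 = 15124; y_5 = 4·496 + 1·1921 = 3905.
  From (x_5, y_5) = (15124, 3905): x_6 = 4·15124 + 15·1·3905 = 119071; y_6 = 4·3905 + 1·15124 = 30744.
  From (x_6, y_6) = (119071, 30744): x_7 = 4·119071 + 15·1·30744 = 937444; y_7 = 4·30744 + 1·119071 = 242047.
  From (x_7, y_7) = (937444, 242047): x_8 = 4·937444 + 15·1·242047 = 7380481; y_8 = 4·242047 + 1·937444 = 1905632.
Step 3: Verify x_8² - 15·y_8² = 54471499791361 - 54471499791360 = 1 (should be 1). ✓

(x_1, y_1) = (4, 1); (x_8, y_8) = (7380481, 1905632).


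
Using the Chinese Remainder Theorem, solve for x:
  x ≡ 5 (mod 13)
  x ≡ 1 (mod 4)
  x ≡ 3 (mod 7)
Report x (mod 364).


Moduli 13, 4, 7 are pairwise coprime; by CRT there is a unique solution modulo M = 13 · 4 · 7 = 364.
Solve pairwise, accumulating the modulus:
  Start with x ≡ 5 (mod 13).
  Combine with x ≡ 1 (mod 4): since gcd(13, 4) = 1, we get a unique residue mod 52.
    Write x = 5 + 13·t and substitute into x ≡ 1 (mod 4): 13·t ≡ 1 − 5 = -4 (mod 4).
    Reduce coefficients mod 4: 1·t ≡ 0 (mod 4).
    So t ≡ 0 (mod 4).
    Then x = 5 + 13·0 = 5, valid modulo lcm(13, 4) = 52: x ≡ 5 (mod 52).
  Combine with x ≡ 3 (mod 7): since gcd(52, 7) = 1, we get a unique residue mod 364.
    Write x = 5 + 52·t and substitute into x ≡ 3 (mod 7): 52·t ≡ 3 − 5 = -2 (mod 7).
    Reduce coefficients mod 7: 3·t ≡ 5 (mod 7).
    The inverse of 3 mod 7 is 5 (since 3·5 = 15 = 2·7 + 1), so t ≡ 5·5 = 25 ≡ 4 (mod 7).
    Then x = 5 + 52·4 = 213, valid modulo lcm(52, 7) = 364: x ≡ 213 (mod 364).
Verify: 213 mod 13 = 5 ✓, 213 mod 4 = 1 ✓, 213 mod 7 = 3 ✓.

x ≡ 213 (mod 364).


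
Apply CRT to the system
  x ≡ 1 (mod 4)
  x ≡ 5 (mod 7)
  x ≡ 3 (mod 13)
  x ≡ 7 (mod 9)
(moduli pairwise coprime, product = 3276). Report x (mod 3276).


Product of moduli M = 4 · 7 · 13 · 9 = 3276.
Merge one congruence at a time:
  Start: x ≡ 1 (mod 4).
  Combine with x ≡ 5 (mod 7); new modulus lcm = 28.
    Write x = 1 + 4·t and substitute into x ≡ 5 (mod 7): 4·t ≡ 5 − 1 = 4 (mod 7).
    The inverse of 4 mod 7 is 2 (since 4·2 = 8 = 1·7 + 1), so t ≡ 2·4 = 8 ≡ 1 (mod 7).
    Then x = 1 + 4·1 = 5, valid modulo lcm(4, 7) = 28: x ≡ 5 (mod 28).
  Combine with x ≡ 3 (mod 13); new modulus lcm = 364.
    Write x = 5 + 28·t and substitute into x ≡ 3 (mod 13): 28·t ≡ 3 − 5 = -2 (mod 13).
    Reduce coefficients mod 13: 2·t ≡ 11 (mod 13).
    The inverse of 2 mod 13 is 7 (since 2·7 = 14 = 1·13 + 1), so t ≡ 7·11 = 77 ≡ 12 (mod 13).
    Then x = 5 + 28·12 = 341, valid modulo lcm(28, 13) = 364: x ≡ 341 (mod 364).
  Combine with x ≡ 7 (mod 9); new modulus lcm = 3276.
    Write x = 341 + 364·t and substitute into x ≡ 7 (mod 9): 364·t ≡ 7 − 341 = -334 (mod 9).
    Reduce coefficients mod 9: 4·t ≡ 8 (mod 9).
    The inverse of 4 mod 9 is 7 (since 4·7 = 28 = 3·9 + 1), so t ≡ 7·8 = 56 ≡ 2 (mod 9).
    Then x = 341 + 364·2 = 1069, valid modulo lcm(364, 9) = 3276: x ≡ 1069 (mod 3276).
Verify against each original: 1069 mod 4 = 1, 1069 mod 7 = 5, 1069 mod 13 = 3, 1069 mod 9 = 7.

x ≡ 1069 (mod 3276).


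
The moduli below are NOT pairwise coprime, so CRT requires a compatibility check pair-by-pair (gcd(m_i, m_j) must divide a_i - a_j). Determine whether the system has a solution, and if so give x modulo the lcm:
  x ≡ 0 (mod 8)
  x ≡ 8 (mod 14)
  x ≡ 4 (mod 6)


Moduli 8, 14, 6 are not pairwise coprime, so CRT works modulo lcm(m_i) when all pairwise compatibility conditions hold.
Pairwise compatibility: gcd(m_i, m_j) must divide a_i - a_j for every pair.
Merge one congruence at a time:
  Start: x ≡ 0 (mod 8).
  Combine with x ≡ 8 (mod 14): gcd(8, 14) = 2; 8 - 0 = 8, which IS divisible by 2, so compatible.
    Write x = 0 + 8·t and substitute into x ≡ 8 (mod 14): 8·t ≡ 8 − 0 = 8 (mod 14).
    Divide the congruence (and modulus) by g = 2: 4·t ≡ 4 (mod 7).
    The inverse of 4 mod 7 is 2 (since 4·2 = 8 = 1·7 + 1), so t ≡ 2·4 = 8 ≡ 1 (mod 7).
    Then x = 0 + 8·1 = 8, valid modulo lcm(8, 14) = 56: x ≡ 8 (mod 56).
  Combine with x ≡ 4 (mod 6): gcd(56, 6) = 2; 4 - 8 = -4, which IS divisible by 2, so compatible.
    Write x = 8 + 56·t and substitute into x ≡ 4 (mod 6): 56·t ≡ 4 − 8 = -4 (mod 6).
    Divide the congruence (and modulus) by g = 2: 28·t ≡ -2 (mod 3).
    Reduce coefficients mod 3: 1·t ≡ 1 (mod 3).
    So t ≡ 1 (mod 3).
    Then x = 8 + 56·1 = 64, valid modulo lcm(56, 6) = 168: x ≡ 64 (mod 168).
Verify: 64 mod 8 = 0, 64 mod 14 = 8, 64 mod 6 = 4.

x ≡ 64 (mod 168).


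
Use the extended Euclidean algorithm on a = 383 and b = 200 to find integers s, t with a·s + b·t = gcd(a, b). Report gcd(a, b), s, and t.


Euclidean algorithm on (383, 200) — divide until remainder is 0:
  383 = 1 · 200 + 183
  200 = 1 · 183 + 17
  183 = 10 · 17 + 13
  17 = 1 · 13 + 4
  13 = 3 · 4 + 1
  4 = 4 · 1 + 0
gcd(383, 200) = 1.
Track Bezout coefficients alongside the remainders: start with r₀ = 383 = a·1 + b·0 (s = 1, t = 0) and r₁ = 200 = a·0 + b·1 (s = 0, t = 1); each new remainder r_{k+1} = r_{k-1} − q_k·r_k inherits s_{k+1} = s_{k-1} − q_k·s_k, t_{k+1} = t_{k-1} − q_k·t_k, so r_k = a·s_k + b·t_k at every step:
  q = 1: r = 183, s = 1 − 1·0 = 1, t = 0 − 1·1 = -1  (check: 383·1 + 200·(-1) = 183)
  q = 1: r = 17, s = 0 − 1·1 = -1, t = 1 − 1·(-1) = 2  (check: 383·(-1) + 200·2 = 17)
  q = 10: r = 13, s = 1 − 10·(-1) = 11, t = -1 − 10·2 = -21  (check: 383·11 + 200·(-21) = 13)
  q = 1: r = 4, s = -1 − 1·11 = -12, t = 2 − 1·(-21) = 23  (check: 383·(-12) + 200·23 = 4)
  q = 3: r = 1, s = 11 − 3·(-12) = 47, t = -21 − 3·23 = -90  (check: 383·47 + 200·(-90) = 1)
The row with r = 1 (the gcd) gives the Bezout coefficients s = 47, t = -90.
Result: 383 · (47) + 200 · (-90) = 1.

gcd(383, 200) = 1; s = 47, t = -90 (check: 383·47 + 200·(-90) = 1).


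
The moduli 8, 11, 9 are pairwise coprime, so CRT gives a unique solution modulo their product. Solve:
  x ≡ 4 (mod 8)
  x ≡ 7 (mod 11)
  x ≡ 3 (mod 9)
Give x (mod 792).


Moduli 8, 11, 9 are pairwise coprime; by CRT there is a unique solution modulo M = 8 · 11 · 9 = 792.
Solve pairwise, accumulating the modulus:
  Start with x ≡ 4 (mod 8).
  Combine with x ≡ 7 (mod 11): since gcd(8, 11) = 1, we get a unique residue mod 88.
    Write x = 4 + 8·t and substitute into x ≡ 7 (mod 11): 8·t ≡ 7 − 4 = 3 (mod 11).
    The inverse of 8 mod 11 is 7 (since 8·7 = 56 = 5·11 + 1), so t ≡ 7·3 = 21 ≡ 10 (mod 11).
    Then x = 4 + 8·10 = 84, valid modulo lcm(8, 11) = 88: x ≡ 84 (mod 88).
  Combine with x ≡ 3 (mod 9): since gcd(88, 9) = 1, we get a unique residue mod 792.
    Write x = 84 + 88·t and substitute into x ≡ 3 (mod 9): 88·t ≡ 3 − 84 = -81 (mod 9).
    Reduce coefficients mod 9: 7·t ≡ 0 (mod 9).
    The inverse of 7 mod 9 is 4 (since 7·4 = 28 = 3·9 + 1), so t ≡ 4·0 = 0 ≡ 0 (mod 9).
    Then x = 84 + 88·0 = 84, valid modulo lcm(88, 9) = 792: x ≡ 84 (mod 792).
Verify: 84 mod 8 = 4 ✓, 84 mod 11 = 7 ✓, 84 mod 9 = 3 ✓.

x ≡ 84 (mod 792).


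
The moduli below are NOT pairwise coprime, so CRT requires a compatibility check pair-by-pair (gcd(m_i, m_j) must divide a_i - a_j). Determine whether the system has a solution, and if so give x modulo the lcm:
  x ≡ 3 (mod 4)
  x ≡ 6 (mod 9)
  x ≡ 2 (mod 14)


Moduli 4, 9, 14 are not pairwise coprime, so CRT works modulo lcm(m_i) when all pairwise compatibility conditions hold.
Pairwise compatibility: gcd(m_i, m_j) must divide a_i - a_j for every pair.
Merge one congruence at a time:
  Start: x ≡ 3 (mod 4).
  Combine with x ≡ 6 (mod 9): gcd(4, 9) = 1; 6 - 3 = 3, which IS divisible by 1, so compatible.
    Write x = 3 + 4·t and substitute into x ≡ 6 (mod 9): 4·t ≡ 6 − 3 = 3 (mod 9).
    The inverse of 4 mod 9 is 7 (since 4·7 = 28 = 3·9 + 1), so t ≡ 7·3 = 21 ≡ 3 (mod 9).
    Then x = 3 + 4·3 = 15, valid modulo lcm(4, 9) = 36: x ≡ 15 (mod 36).
  Combine with x ≡ 2 (mod 14): gcd(36, 14) = 2, and 2 - 15 = -13 is NOT divisible by 2.
    ⇒ system is inconsistent (no integer solution).

No solution (the system is inconsistent).


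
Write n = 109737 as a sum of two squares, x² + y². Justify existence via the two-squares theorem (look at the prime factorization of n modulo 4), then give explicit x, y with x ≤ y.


Step 1: Factor n = 109737 = 3^2 · 89 · 137.
Step 2: Check the mod-4 condition on each prime factor: 3 ≡ 3 (mod 4), exponent 2 (must be even); 89 ≡ 1 (mod 4), exponent 1; 137 ≡ 1 (mod 4), exponent 1.
All primes ≡ 3 (mod 4) appear to even exponent (or don't appear), so by the two-squares theorem n IS expressible as a sum of two squares.
Step 3: Build a representation. Group n = k² · m with k = 3 and m = 89 · 137 = 12193 (a product of primes ≡ 1 (mod 4)); a representation of m scales to one of n via (k·x)² + (k·y)² = k²(x² + y²). Each prime p ≡ 1 (mod 4) is itself a sum of two squares; find a² by testing p − a² for a perfect square:
  89: 89 − 1² = 88, 89 − 2² = 85, 89 − 3² = 80, 89 − 4² = 73, 89 − 5² = 64 = 8² ⇒ 89 = 5² + 8².
  137: 137 − 1² = 136, 137 − 2² = 133, 137 − 3² = 128, 137 − 4² = 121 = 11² ⇒ 137 = 4² + 11².
  Combine using the Brahmagupta–Fibonacci identity (a² + b²)(c² + d²) = (ac − bd)² + (ad + bc)² = (ac + bd)² + (ad − bc)²:
  89 · 137 = 12193: from (5² + 8²)(4² + 11²), take (5·4 − 8·11, 5·11 + 8·4) = (20 − 88, 55 + 32) = (-68, 87); dropping signs (only squares matter) gives (68, 87); check 68² + 87² = 4624 + 7569 = 12193 ✓.
  Scale by k = 3: (3·68, 3·87) = (204, 261).
Step 4: Order so x ≤ y and verify: 204² + 261² = 41616 + 68121 = 109737 = n. ✓

n = 109737 = 204² + 261² (one valid representation with x ≤ y).


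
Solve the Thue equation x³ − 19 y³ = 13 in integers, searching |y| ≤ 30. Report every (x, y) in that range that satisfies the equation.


The equation is x³ - 19y³ = 13. For fixed y, x³ = 19·y³ + 13, so a solution requires the RHS to be a perfect cube.
Strategy: iterate y from -30 to 30, compute RHS = 19·y³ + 13, and check whether it is a (positive or negative) perfect cube.
Check small values of y:
  y = 0: RHS = 13 is not a perfect cube.
  y = 1: RHS = 32 is not a perfect cube.
  y = -1: RHS = -6 is not a perfect cube.
  y = 2: RHS = 165 is not a perfect cube.
  y = -2: RHS = -139 is not a perfect cube.
  y = 3: RHS = 526 is not a perfect cube.
  y = -3: RHS = -500 is not a perfect cube.
Continuing the search up to |y| = 30 finds no solutions either.
No (x, y) in the scanned range satisfies the equation.

No integer solutions with |y| ≤ 30.


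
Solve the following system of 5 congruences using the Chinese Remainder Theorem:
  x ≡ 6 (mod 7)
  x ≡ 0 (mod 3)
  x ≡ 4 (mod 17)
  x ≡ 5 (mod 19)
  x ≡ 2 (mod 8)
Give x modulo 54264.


Product of moduli M = 7 · 3 · 17 · 19 · 8 = 54264.
Merge one congruence at a time:
  Start: x ≡ 6 (mod 7).
  Combine with x ≡ 0 (mod 3); new modulus lcm = 21.
    Write x = 6 + 7·t and substitute into x ≡ 0 (mod 3): 7·t ≡ 0 − 6 = -6 (mod 3).
    Reduce coefficients mod 3: 1·t ≡ 0 (mod 3).
    So t ≡ 0 (mod 3).
    Then x = 6 + 7·0 = 6, valid modulo lcm(7, 3) = 21: x ≡ 6 (mod 21).
  Combine with x ≡ 4 (mod 17); new modulus lcm = 357.
    Write x = 6 + 21·t and substitute into x ≡ 4 (mod 17): 21·t ≡ 4 − 6 = -2 (mod 17).
    Reduce coefficients mod 17: 4·t ≡ 15 (mod 17).
    The inverse of 4 mod 17 is 13 (since 4·13 = 52 = 3·17 + 1), so t ≡ 13·15 = 195 ≡ 8 (mod 17).
    Then x = 6 + 21·8 = 174, valid modulo lcm(21, 17) = 357: x ≡ 174 (mod 357).
  Combine with x ≡ 5 (mod 19); new modulus lcm = 6783.
    Write x = 174 + 357·t and substitute into x ≡ 5 (mod 19): 357·t ≡ 5 − 174 = -169 (mod 19).
    Reduce coefficients mod 19: 15·t ≡ 2 (mod 19).
    The inverse of 15 mod 19 is 14 (since 15·14 = 210 = 11·19 + 1), so t ≡ 14·2 = 28 ≡ 9 (mod 19).
    Then x = 174 + 357·9 = 3387, valid modulo lcm(357, 19) = 6783: x ≡ 3387 (mod 6783).
  Combine with x ≡ 2 (mod 8); new modulus lcm = 54264.
    Write x = 3387 + 6783·t and substitute into x ≡ 2 (mod 8): 6783·t ≡ 2 − 3387 = -3385 (mod 8).
    Reduce coefficients mod 8: 7·t ≡ 7 (mod 8).
    The inverse of 7 mod 8 is 7 (since 7·7 = 49 = 6·8 + 1), so t ≡ 7·7 = 49 ≡ 1 (mod 8).
    Then x = 3387 + 6783·1 = 10170, valid modulo lcm(6783, 8) = 54264: x ≡ 10170 (mod 54264).
Verify against each original: 10170 mod 7 = 6, 10170 mod 3 = 0, 10170 mod 17 = 4, 10170 mod 19 = 5, 10170 mod 8 = 2.

x ≡ 10170 (mod 54264).


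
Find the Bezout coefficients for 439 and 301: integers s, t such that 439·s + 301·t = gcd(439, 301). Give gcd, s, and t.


Euclidean algorithm on (439, 301) — divide until remainder is 0:
  439 = 1 · 301 + 138
  301 = 2 · 138 + 25
  138 = 5 · 25 + 13
  25 = 1 · 13 + 12
  13 = 1 · 12 + 1
  12 = 12 · 1 + 0
gcd(439, 301) = 1.
Track Bezout coefficients alongside the remainders: start with r₀ = 439 = a·1 + b·0 (s = 1, t = 0) and r₁ = 301 = a·0 + b·1 (s = 0, t = 1); each new remainder r_{k+1} = r_{k-1} − q_k·r_k inherits s_{k+1} = s_{k-1} − q_k·s_k, t_{k+1} = t_{k-1} − q_k·t_k, so r_k = a·s_k + b·t_k at every step:
  q = 1: r = 138, s = 1 − 1·0 = 1, t = 0 − 1·1 = -1  (check: 439·1 + 301·(-1) = 138)
  q = 2: r = 25, s = 0 − 2·1 = -2, t = 1 − 2·(-1) = 3  (check: 439·(-2) + 301·3 = 25)
  q = 5: r = 13, s = 1 − 5·(-2) = 11, t = -1 − 5·3 = -16  (check: 439·11 + 301·(-16) = 13)
  q = 1: r = 12, s = -2 − 1·11 = -13, t = 3 − 1·(-16) = 19  (check: 439·(-13) + 301·19 = 12)
  q = 1: r = 1, s = 11 − 1·(-13) = 24, t = -16 − 1·19 = -35  (check: 439·24 + 301·(-35) = 1)
The row with r = 1 (the gcd) gives the Bezout coefficients s = 24, t = -35.
Result: 439 · (24) + 301 · (-35) = 1.

gcd(439, 301) = 1; s = 24, t = -35 (check: 439·24 + 301·(-35) = 1).


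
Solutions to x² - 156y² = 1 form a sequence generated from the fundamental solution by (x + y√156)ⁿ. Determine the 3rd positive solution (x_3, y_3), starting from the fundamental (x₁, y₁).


Step 1: Find the fundamental solution (x₁, y₁) of x² - 156y² = 1.
  Expand √156 as a continued fraction. a₀ = ⌊√156⌋ = 12; iterate m_{k+1} = d_k·a_k − m_k, d_{k+1} = (156 − m_{k+1}²)/d_k, a_{k+1} = ⌊(a₀ + m_{k+1})/d_{k+1}⌋ (starting m₀ = 0, d₀ = 1), with convergents p_k = a_k·p_{k-1} + p_{k-2}, q_k = a_k·q_{k-1} + q_{k-2} (p₋₁ = 1, q₋₁ = 0):
  k = 0: a₀ = 12; p₀/q₀ = 12/1; p₀² − 156·q₀² = 144 − 156 = -12.
  k = 1: m = 12, d = 12, a = ⌊(12 + 12)/12⌋ = 2; p/q = (2·12 + 1)/(2·1 + 0) = 25/2; p² − 156·q² = 625 − 624 = 1.
  The first convergent with p² − 156·q² = 1 gives the fundamental solution (x₁, y₁) = (25, 2).
Step 2: Apply the recurrence (x_{n+1}, y_{n+1}) = (x₁x_n + 156y₁y_n, x₁y_n + y₁x_n) repeatedly.
  From (x_1, y_1) = (25, 2): x_2 = 25·25 + 156·2·2 = 1249; y_2 = 25·2 + 2·25 = 100.
  From (x_2, y_2) = (1249, 100): x_3 = 25·1249 + 156·2·100 = 62425; y_3 = 25·100 + 2·1249 = 4998.
Step 3: Verify x_3² - 156·y_3² = 3896880625 - 3896880624 = 1 (should be 1). ✓

(x_1, y_1) = (25, 2); (x_3, y_3) = (62425, 4998).


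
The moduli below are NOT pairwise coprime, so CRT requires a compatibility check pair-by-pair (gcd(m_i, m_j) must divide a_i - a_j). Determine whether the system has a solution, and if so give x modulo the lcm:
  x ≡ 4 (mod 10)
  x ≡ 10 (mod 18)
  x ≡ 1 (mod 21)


Moduli 10, 18, 21 are not pairwise coprime, so CRT works modulo lcm(m_i) when all pairwise compatibility conditions hold.
Pairwise compatibility: gcd(m_i, m_j) must divide a_i - a_j for every pair.
Merge one congruence at a time:
  Start: x ≡ 4 (mod 10).
  Combine with x ≡ 10 (mod 18): gcd(10, 18) = 2; 10 - 4 = 6, which IS divisible by 2, so compatible.
    Write x = 4 + 10·t and substitute into x ≡ 10 (mod 18): 10·t ≡ 10 − 4 = 6 (mod 18).
    Divide the congruence (and modulus) by g = 2: 5·t ≡ 3 (mod 9).
    The inverse of 5 mod 9 is 2 (since 5·2 = 10 = 1·9 + 1), so t ≡ 2·3 = 6 ≡ 6 (mod 9).
    Then x = 4 + 10·6 = 64, valid modulo lcm(10, 18) = 90: x ≡ 64 (mod 90).
  Combine with x ≡ 1 (mod 21): gcd(90, 21) = 3; 1 - 64 = -63, which IS divisible by 3, so compatible.
    Write x = 64 + 90·t and substitute into x ≡ 1 (mod 21): 90·t ≡ 1 − 64 = -63 (mod 21).
    Divide the congruence (and modulus) by g = 3: 30·t ≡ -21 (mod 7).
    Reduce coefficients mod 7: 2·t ≡ 0 (mod 7).
    The inverse of 2 mod 7 is 4 (since 2·4 = 8 = 1·7 + 1), so t ≡ 4·0 = 0 ≡ 0 (mod 7).
    Then x = 64 + 90·0 = 64, valid modulo lcm(90, 21) = 630: x ≡ 64 (mod 630).
Verify: 64 mod 10 = 4, 64 mod 18 = 10, 64 mod 21 = 1.

x ≡ 64 (mod 630).


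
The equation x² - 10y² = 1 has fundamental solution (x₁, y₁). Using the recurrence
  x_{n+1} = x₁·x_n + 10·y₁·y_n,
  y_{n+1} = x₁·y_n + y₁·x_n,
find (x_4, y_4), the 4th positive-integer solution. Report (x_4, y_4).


Step 1: Find the fundamental solution (x₁, y₁) of x² - 10y² = 1.
  Expand √10 as a continued fraction. a₀ = ⌊√10⌋ = 3; iterate m_{k+1} = d_k·a_k − m_k, d_{k+1} = (10 − m_{k+1}²)/d_k, a_{k+1} = ⌊(a₀ + m_{k+1})/d_{k+1}⌋ (starting m₀ = 0, d₀ = 1), with convergents p_k = a_k·p_{k-1} + p_{k-2}, q_k = a_k·q_{k-1} + q_{k-2} (p₋₁ = 1, q₋₁ = 0):
  k = 0: a₀ = 3; p₀/q₀ = 3/1; p₀² − 10·q₀² = 9 − 10 = -1.
  k = 1: m = 3, d = 1, a = ⌊(3 + 3)/1⌋ = 6; p/q = (6·3 + 1)/(6·1 + 0) = 19/6; p² − 10·q² = 361 − 360 = 1.
  The first convergent with p² − 10·q² = 1 gives the fundamental solution (x₁, y₁) = (19, 6).
Step 2: Apply the recurrence (x_{n+1}, y_{n+1}) = (x₁x_n + 10y₁y_n, x₁y_n + y₁x_n) repeatedly.
  From (x_1, y_1) = (19, 6): x_2 = 19·19 + 10·6·6 = 721; y_2 = 19·6 + 6·19 = 228.
  From (x_2, y_2) = (721, 228): x_3 = 19·721 + 10·6·228 = 27379; y_3 = 19·228 + 6·721 = 8658.
  From (x_3, y_3) = (27379, 8658): x_4 = 19·27379 + 10·6·8658 = 1039681; y_4 = 19·8658 + 6·27379 = 328776.
Step 3: Verify x_4² - 10·y_4² = 1080936581761 - 1080936581760 = 1 (should be 1). ✓

(x_1, y_1) = (19, 6); (x_4, y_4) = (1039681, 328776).


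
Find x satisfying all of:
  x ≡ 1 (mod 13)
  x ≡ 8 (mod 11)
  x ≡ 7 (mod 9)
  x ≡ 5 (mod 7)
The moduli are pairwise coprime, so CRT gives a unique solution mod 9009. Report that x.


Product of moduli M = 13 · 11 · 9 · 7 = 9009.
Merge one congruence at a time:
  Start: x ≡ 1 (mod 13).
  Combine with x ≡ 8 (mod 11); new modulus lcm = 143.
    Write x = 1 + 13·t and substitute into x ≡ 8 (mod 11): 13·t ≡ 8 − 1 = 7 (mod 11).
    Reduce coefficients mod 11: 2·t ≡ 7 (mod 11).
    The inverse of 2 mod 11 is 6 (since 2·6 = 12 = 1·11 + 1), so t ≡ 6·7 = 42 ≡ 9 (mod 11).
    Then x = 1 + 13·9 = 118, valid modulo lcm(13, 11) = 143: x ≡ 118 (mod 143).
  Combine with x ≡ 7 (mod 9); new modulus lcm = 1287.
    Write x = 118 + 143·t and substitute into x ≡ 7 (mod 9): 143·t ≡ 7 − 118 = -111 (mod 9).
    Reduce coefficients mod 9: 8·t ≡ 6 (mod 9).
    The inverse of 8 mod 9 is 8 (since 8·8 = 64 = 7·9 + 1), so t ≡ 8·6 = 48 ≡ 3 (mod 9).
    Then x = 118 + 143·3 = 547, valid modulo lcm(143, 9) = 1287: x ≡ 547 (mod 1287).
  Combine with x ≡ 5 (mod 7); new modulus lcm = 9009.
    Write x = 547 + 1287·t and substitute into x ≡ 5 (mod 7): 1287·t ≡ 5 − 547 = -542 (mod 7).
    Reduce coefficients mod 7: 6·t ≡ 4 (mod 7).
    The inverse of 6 mod 7 is 6 (since 6·6 = 36 = 5·7 + 1), so t ≡ 6·4 = 24 ≡ 3 (mod 7).
    Then x = 547 + 1287·3 = 4408, valid modulo lcm(1287, 7) = 9009: x ≡ 4408 (mod 9009).
Verify against each original: 4408 mod 13 = 1, 4408 mod 11 = 8, 4408 mod 9 = 7, 4408 mod 7 = 5.

x ≡ 4408 (mod 9009).


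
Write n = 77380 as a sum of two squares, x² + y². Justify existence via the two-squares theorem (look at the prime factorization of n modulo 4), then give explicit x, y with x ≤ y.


Step 1: Factor n = 77380 = 2^2 · 5 · 53 · 73.
Step 2: Check the mod-4 condition on each prime factor: 2 = 2 (special); 5 ≡ 1 (mod 4), exponent 1; 53 ≡ 1 (mod 4), exponent 1; 73 ≡ 1 (mod 4), exponent 1.
All primes ≡ 3 (mod 4) appear to even exponent (or don't appear), so by the two-squares theorem n IS expressible as a sum of two squares.
Step 3: Build a representation. Group n = k² · m with k = 2 and m = 5 · 53 · 73 = 19345 (a product of primes ≡ 1 (mod 4)); a representation of m scales to one of n via (k·x)² + (k·y)² = k²(x² + y²). Each prime p ≡ 1 (mod 4) is itself a sum of two squares; find a² by testing p − a² for a perfect square:
  5: 5 − 1² = 4 = 2² ⇒ 5 = 1² + 2².
  53: 53 − 1² = 52, 53 − 2² = 49 = 7² ⇒ 53 = 2² + 7².
  73: 73 − 1² = 72, 73 − 2² = 69, 73 − 3² = 64 = 8² ⇒ 73 = 3² + 8².
  Combine using the Brahmagupta–Fibonacci identity (a² + b²)(c² + d²) = (ac − bd)² + (ad + bc)² = (ac + bd)² + (ad − bc)²:
  5 · 53 = 265: from (1² + 2²)(2² + 7²), take (1·2 − 2·7, 1·7 + 2·2) = (2 − 14, 7 + 4) = (-12, 11); dropping signs (only squares matter) gives (12, 11); check 12² + 11² = 144 + 121 = 265 ✓.
  265 · 73 = 19345: from (12² + 11²)(3² + 8²), take (12·3 − 11·8, 12·8 + 11·3) = (36 − 88, 96 + 33) = (-52, 129); dropping signs (only squares matter) gives (52, 129); check 52² + 129² = 2704 + 16641 = 19345 ✓.
  Scale by k = 2: (2·52, 2·129) = (104, 258).
Step 4: Order so x ≤ y and verify: 104² + 258² = 10816 + 66564 = 77380 = n. ✓

n = 77380 = 104² + 258² (one valid representation with x ≤ y).


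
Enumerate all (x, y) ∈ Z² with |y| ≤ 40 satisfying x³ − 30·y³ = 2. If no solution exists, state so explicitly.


The equation is x³ - 30y³ = 2. For fixed y, x³ = 30·y³ + 2, so a solution requires the RHS to be a perfect cube.
Strategy: iterate y from -40 to 40, compute RHS = 30·y³ + 2, and check whether it is a (positive or negative) perfect cube.
Check small values of y:
  y = 0: RHS = 2 is not a perfect cube.
  y = 1: RHS = 32 is not a perfect cube.
  y = -1: RHS = -28 is not a perfect cube.
  y = 2: RHS = 242 is not a perfect cube.
  y = -2: RHS = -238 is not a perfect cube.
  y = 3: RHS = 812 is not a perfect cube.
  y = -3: RHS = -808 is not a perfect cube.
Continuing the search up to |y| = 40 finds no solutions either.
No (x, y) in the scanned range satisfies the equation.

No integer solutions with |y| ≤ 40.


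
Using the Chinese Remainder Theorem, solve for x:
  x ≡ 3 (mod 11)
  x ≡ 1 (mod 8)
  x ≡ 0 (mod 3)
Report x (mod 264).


Moduli 11, 8, 3 are pairwise coprime; by CRT there is a unique solution modulo M = 11 · 8 · 3 = 264.
Solve pairwise, accumulating the modulus:
  Start with x ≡ 3 (mod 11).
  Combine with x ≡ 1 (mod 8): since gcd(11, 8) = 1, we get a unique residue mod 88.
    Write x = 3 + 11·t and substitute into x ≡ 1 (mod 8): 11·t ≡ 1 − 3 = -2 (mod 8).
    Reduce coefficients mod 8: 3·t ≡ 6 (mod 8).
    The inverse of 3 mod 8 is 3 (since 3·3 = 9 = 1·8 + 1), so t ≡ 3·6 = 18 ≡ 2 (mod 8).
    Then x = 3 + 11·2 = 25, valid modulo lcm(11, 8) = 88: x ≡ 25 (mod 88).
  Combine with x ≡ 0 (mod 3): since gcd(88, 3) = 1, we get a unique residue mod 264.
    Write x = 25 + 88·t and substitute into x ≡ 0 (mod 3): 88·t ≡ 0 − 25 = -25 (mod 3).
    Reduce coefficients mod 3: 1·t ≡ 2 (mod 3).
    So t ≡ 2 (mod 3).
    Then x = 25 + 88·2 = 201, valid modulo lcm(88, 3) = 264: x ≡ 201 (mod 264).
Verify: 201 mod 11 = 3 ✓, 201 mod 8 = 1 ✓, 201 mod 3 = 0 ✓.

x ≡ 201 (mod 264).


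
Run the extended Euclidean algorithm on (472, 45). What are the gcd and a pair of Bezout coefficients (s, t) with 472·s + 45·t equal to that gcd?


Euclidean algorithm on (472, 45) — divide until remainder is 0:
  472 = 10 · 45 + 22
  45 = 2 · 22 + 1
  22 = 22 · 1 + 0
gcd(472, 45) = 1.
Track Bezout coefficients alongside the remainders: start with r₀ = 472 = a·1 + b·0 (s = 1, t = 0) and r₁ = 45 = a·0 + b·1 (s = 0, t = 1); each new remainder r_{k+1} = r_{k-1} − q_k·r_k inherits s_{k+1} = s_{k-1} − q_k·s_k, t_{k+1} = t_{k-1} − q_k·t_k, so r_k = a·s_k + b·t_k at every step:
  q = 10: r = 22, s = 1 − 10·0 = 1, t = 0 − 10·1 = -10  (check: 472·1 + 45·(-10) = 22)
  q = 2: r = 1, s = 0 − 2·1 = -2, t = 1 − 2·(-10) = 21  (check: 472·(-2) + 45·21 = 1)
The row with r = 1 (the gcd) gives the Bezout coefficients s = -2, t = 21.
Result: 472 · (-2) + 45 · (21) = 1.

gcd(472, 45) = 1; s = -2, t = 21 (check: 472·(-2) + 45·21 = 1).


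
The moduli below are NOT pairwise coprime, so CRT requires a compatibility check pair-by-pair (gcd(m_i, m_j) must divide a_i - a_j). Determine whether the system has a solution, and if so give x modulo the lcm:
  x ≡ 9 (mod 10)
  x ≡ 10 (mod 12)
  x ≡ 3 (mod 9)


Moduli 10, 12, 9 are not pairwise coprime, so CRT works modulo lcm(m_i) when all pairwise compatibility conditions hold.
Pairwise compatibility: gcd(m_i, m_j) must divide a_i - a_j for every pair.
Merge one congruence at a time:
  Start: x ≡ 9 (mod 10).
  Combine with x ≡ 10 (mod 12): gcd(10, 12) = 2, and 10 - 9 = 1 is NOT divisible by 2.
    ⇒ system is inconsistent (no integer solution).

No solution (the system is inconsistent).


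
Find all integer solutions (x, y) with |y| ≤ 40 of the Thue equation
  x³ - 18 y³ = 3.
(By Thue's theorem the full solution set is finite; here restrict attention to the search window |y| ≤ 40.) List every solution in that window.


The equation is x³ - 18y³ = 3. For fixed y, x³ = 18·y³ + 3, so a solution requires the RHS to be a perfect cube.
Strategy: iterate y from -40 to 40, compute RHS = 18·y³ + 3, and check whether it is a (positive or negative) perfect cube.
Check small values of y:
  y = 0: RHS = 3 is not a perfect cube.
  y = 1: RHS = 21 is not a perfect cube.
  y = -1: RHS = -15 is not a perfect cube.
  y = 2: RHS = 147 is not a perfect cube.
  y = -2: RHS = -141 is not a perfect cube.
  y = 3: RHS = 489 is not a perfect cube.
  y = -3: RHS = -483 is not a perfect cube.
Continuing the search up to |y| = 40 finds no solutions either.
No (x, y) in the scanned range satisfies the equation.

No integer solutions with |y| ≤ 40.


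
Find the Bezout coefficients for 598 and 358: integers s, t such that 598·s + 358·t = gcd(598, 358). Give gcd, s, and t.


Euclidean algorithm on (598, 358) — divide until remainder is 0:
  598 = 1 · 358 + 240
  358 = 1 · 240 + 118
  240 = 2 · 118 + 4
  118 = 29 · 4 + 2
  4 = 2 · 2 + 0
gcd(598, 358) = 2.
Track Bezout coefficients alongside the remainders: start with r₀ = 598 = a·1 + b·0 (s = 1, t = 0) and r₁ = 358 = a·0 + b·1 (s = 0, t = 1); each new remainder r_{k+1} = r_{k-1} − q_k·r_k inherits s_{k+1} = s_{k-1} − q_k·s_k, t_{k+1} = t_{k-1} − q_k·t_k, so r_k = a·s_k + b·t_k at every step:
  q = 1: r = 240, s = 1 − 1·0 = 1, t = 0 − 1·1 = -1  (check: 598·1 + 358·(-1) = 240)
  q = 1: r = 118, s = 0 − 1·1 = -1, t = 1 − 1·(-1) = 2  (check: 598·(-1) + 358·2 = 118)
  q = 2: r = 4, s = 1 − 2·(-1) = 3, t = -1 − 2·2 = -5  (check: 598·3 + 358·(-5) = 4)
  q = 29: r = 2, s = -1 − 29·3 = -88, t = 2 − 29·(-5) = 147  (check: 598·(-88) + 358·147 = 2)
The row with r = 2 (the gcd) gives the Bezout coefficients s = -88, t = 147.
Result: 598 · (-88) + 358 · (147) = 2.

gcd(598, 358) = 2; s = -88, t = 147 (check: 598·(-88) + 358·147 = 2).


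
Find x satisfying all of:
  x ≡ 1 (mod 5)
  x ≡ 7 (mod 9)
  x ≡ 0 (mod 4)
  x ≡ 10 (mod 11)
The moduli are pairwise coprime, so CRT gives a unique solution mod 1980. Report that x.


Product of moduli M = 5 · 9 · 4 · 11 = 1980.
Merge one congruence at a time:
  Start: x ≡ 1 (mod 5).
  Combine with x ≡ 7 (mod 9); new modulus lcm = 45.
    Write x = 1 + 5·t and substitute into x ≡ 7 (mod 9): 5·t ≡ 7 − 1 = 6 (mod 9).
    The inverse of 5 mod 9 is 2 (since 5·2 = 10 = 1·9 + 1), so t ≡ 2·6 = 12 ≡ 3 (mod 9).
    Then x = 1 + 5·3 = 16, valid modulo lcm(5, 9) = 45: x ≡ 16 (mod 45).
  Combine with x ≡ 0 (mod 4); new modulus lcm = 180.
    Write x = 16 + 45·t and substitute into x ≡ 0 (mod 4): 45·t ≡ 0 − 16 = -16 (mod 4).
    Reduce coefficients mod 4: 1·t ≡ 0 (mod 4).
    So t ≡ 0 (mod 4).
    Then x = 16 + 45·0 = 16, valid modulo lcm(45, 4) = 180: x ≡ 16 (mod 180).
  Combine with x ≡ 10 (mod 11); new modulus lcm = 1980.
    Write x = 16 + 180·t and substitute into x ≡ 10 (mod 11): 180·t ≡ 10 − 16 = -6 (mod 11).
    Reduce coefficients mod 11: 4·t ≡ 5 (mod 11).
    The inverse of 4 mod 11 is 3 (since 4·3 = 12 = 1·11 + 1), so t ≡ 3·5 = 15 ≡ 4 (mod 11).
    Then x = 16 + 180·4 = 736, valid modulo lcm(180, 11) = 1980: x ≡ 736 (mod 1980).
Verify against each original: 736 mod 5 = 1, 736 mod 9 = 7, 736 mod 4 = 0, 736 mod 11 = 10.

x ≡ 736 (mod 1980).


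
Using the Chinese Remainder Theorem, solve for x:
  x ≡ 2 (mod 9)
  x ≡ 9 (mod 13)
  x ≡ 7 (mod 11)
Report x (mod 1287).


Moduli 9, 13, 11 are pairwise coprime; by CRT there is a unique solution modulo M = 9 · 13 · 11 = 1287.
Solve pairwise, accumulating the modulus:
  Start with x ≡ 2 (mod 9).
  Combine with x ≡ 9 (mod 13): since gcd(9, 13) = 1, we get a unique residue mod 117.
    Write x = 2 + 9·t and substitute into x ≡ 9 (mod 13): 9·t ≡ 9 − 2 = 7 (mod 13).
    The inverse of 9 mod 13 is 3 (since 9·3 = 27 = 2·13 + 1), so t ≡ 3·7 = 21 ≡ 8 (mod 13).
    Then x = 2 + 9·8 = 74, valid modulo lcm(9, 13) = 117: x ≡ 74 (mod 117).
  Combine with x ≡ 7 (mod 11): since gcd(117, 11) = 1, we get a unique residue mod 1287.
    Write x = 74 + 117·t and substitute into x ≡ 7 (mod 11): 117·t ≡ 7 − 74 = -67 (mod 11).
    Reduce coefficients mod 11: 7·t ≡ 10 (mod 11).
    The inverse of 7 mod 11 is 8 (since 7·8 = 56 = 5·11 + 1), so t ≡ 8·10 = 80 ≡ 3 (mod 11).
    Then x = 74 + 117·3 = 425, valid modulo lcm(117, 11) = 1287: x ≡ 425 (mod 1287).
Verify: 425 mod 9 = 2 ✓, 425 mod 13 = 9 ✓, 425 mod 11 = 7 ✓.

x ≡ 425 (mod 1287).


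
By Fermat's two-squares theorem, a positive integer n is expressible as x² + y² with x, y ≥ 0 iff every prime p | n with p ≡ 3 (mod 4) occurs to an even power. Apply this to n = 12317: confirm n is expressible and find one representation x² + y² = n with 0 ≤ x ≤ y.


Step 1: Factor n = 12317 = 109 · 113.
Step 2: Check the mod-4 condition on each prime factor: 109 ≡ 1 (mod 4), exponent 1; 113 ≡ 1 (mod 4), exponent 1.
All primes ≡ 3 (mod 4) appear to even exponent (or don't appear), so by the two-squares theorem n IS expressible as a sum of two squares.
Step 3: Build a representation. Here n = 109 · 113 is a product of primes ≡ 1 (mod 4). Each prime p ≡ 1 (mod 4) is itself a sum of two squares; find a² by testing p − a² for a perfect square:
  109: 109 − 1² = 108, 109 − 2² = 105, 109 − 3² = 100 = 10² ⇒ 109 = 3² + 10².
  113: 113 − 1² = 112, 113 − 2² = 109, 113 − 3² = 104, 113 − 4² = 97, 113 − 5² = 88, 113 − 6² = 77, 113 − 7² = 64 = 8² ⇒ 113 = 7² + 8².
  Combine using the Brahmagupta–Fibonacci identity (a² + b²)(c² + d²) = (ac − bd)² + (ad + bc)² = (ac + bd)² + (ad − bc)²:
  109 · 113 = 12317: from (3² + 10²)(7² + 8²), take (3·7 − 10·8, 3·8 + 10·7) = (21 − 80, 24 + 70) = (-59, 94); dropping signs (only squares matter) gives (59, 94); check 59² + 94² = 3481 + 8836 = 12317 ✓.
Step 4: Order so x ≤ y and verify: 59² + 94² = 3481 + 8836 = 12317 = n. ✓

n = 12317 = 59² + 94² (one valid representation with x ≤ y).


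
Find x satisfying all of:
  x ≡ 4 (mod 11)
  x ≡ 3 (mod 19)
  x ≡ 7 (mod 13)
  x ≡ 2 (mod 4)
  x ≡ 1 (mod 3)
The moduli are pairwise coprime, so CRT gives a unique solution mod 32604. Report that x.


Product of moduli M = 11 · 19 · 13 · 4 · 3 = 32604.
Merge one congruence at a time:
  Start: x ≡ 4 (mod 11).
  Combine with x ≡ 3 (mod 19); new modulus lcm = 209.
    Write x = 4 + 11·t and substitute into x ≡ 3 (mod 19): 11·t ≡ 3 − 4 = -1 (mod 19).
    Reduce coefficients mod 19: 11·t ≡ 18 (mod 19).
    The inverse of 11 mod 19 is 7 (since 11·7 = 77 = 4·19 + 1), so t ≡ 7·18 = 126 ≡ 12 (mod 19).
    Then x = 4 + 11·12 = 136, valid modulo lcm(11, 19) = 209: x ≡ 136 (mod 209).
  Combine with x ≡ 7 (mod 13); new modulus lcm = 2717.
    Write x = 136 + 209·t and substitute into x ≡ 7 (mod 13): 209·t ≡ 7 − 136 = -129 (mod 13).
    Reduce coefficients mod 13: 1·t ≡ 1 (mod 13).
    So t ≡ 1 (mod 13).
    Then x = 136 + 209·1 = 345, valid modulo lcm(209, 13) = 2717: x ≡ 345 (mod 2717).
  Combine with x ≡ 2 (mod 4); new modulus lcm = 10868.
    Write x = 345 + 2717·t and substitute into x ≡ 2 (mod 4): 2717·t ≡ 2 − 345 = -343 (mod 4).
    Reduce coefficients mod 4: 1·t ≡ 1 (mod 4).
    So t ≡ 1 (mod 4).
    Then x = 345 + 2717·1 = 3062, valid modulo lcm(2717, 4) = 10868: x ≡ 3062 (mod 10868).
  Combine with x ≡ 1 (mod 3); new modulus lcm = 32604.
    Write x = 3062 + 10868·t and substitute into x ≡ 1 (mod 3): 10868·t ≡ 1 − 3062 = -3061 (mod 3).
    Reduce coefficients mod 3: 2·t ≡ 2 (mod 3).
    The inverse of 2 mod 3 is 2 (since 2·2 = 4 = 1·3 + 1), so t ≡ 2·2 = 4 ≡ 1 (mod 3).
    Then x = 3062 + 10868·1 = 13930, valid modulo lcm(10868, 3) = 32604: x ≡ 13930 (mod 32604).
Verify against each original: 13930 mod 11 = 4, 13930 mod 19 = 3, 13930 mod 13 = 7, 13930 mod 4 = 2, 13930 mod 3 = 1.

x ≡ 13930 (mod 32604).


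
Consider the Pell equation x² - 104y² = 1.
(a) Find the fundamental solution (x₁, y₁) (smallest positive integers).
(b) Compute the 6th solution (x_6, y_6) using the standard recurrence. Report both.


Step 1: Find the fundamental solution (x₁, y₁) of x² - 104y² = 1.
  Expand √104 as a continued fraction. a₀ = ⌊√104⌋ = 10; iterate m_{k+1} = d_k·a_k − m_k, d_{k+1} = (104 − m_{k+1}²)/d_k, a_{k+1} = ⌊(a₀ + m_{k+1})/d_{k+1}⌋ (starting m₀ = 0, d₀ = 1), with convergents p_k = a_k·p_{k-1} + p_{k-2}, q_k = a_k·q_{k-1} + q_{k-2} (p₋₁ = 1, q₋₁ = 0):
  k = 0: a₀ = 10; p₀/q₀ = 10/1; p₀² − 104·q₀² = 100 − 104 = -4.
  k = 1: m = 10, d = 4, a = ⌊(10 + 10)/4⌋ = 5; p/q = (5·10 + 1)/(5·1 + 0) = 51/5; p² − 104·q² = 2601 − 2600 = 1.
  The first convergent with p² − 104·q² = 1 gives the fundamental solution (x₁, y₁) = (51, 5).
Step 2: Apply the recurrence (x_{n+1}, y_{n+1}) = (x₁x_n + 104y₁y_n, x₁y_n + y₁x_n) repeatedly.
  From (x_1, y_1) = (51, 5): x_2 = 51·51 + 104·5·5 = 5201; y_2 = 51·5 + 5·51 = 510.
  From (x_2, y_2) = (5201, 510): x_3 = 51·5201 + 104·5·510 = 530451; y_3 = 51·510 + 5·5201 = 52015.
  From (x_3, y_3) = (530451, 52015): x_4 = 51·530451 + 104·5·52015 = 54100801; y_4 = 51·52015 + 5·530451 = 5305020.
  From (x_4, y_4) = (54100801, 5305020): x_5 = 51·54100801 + 104·5·5305020 = 5517751251; y_5 = 51·5305020 + 5·54100801 = 541060025.
  From (x_5, y_5) = (5517751251, 541060025): x_6 = 51·5517751251 + 104·5·541060025 = 562756526801; y_6 = 51·541060025 + 5·5517751251 = 55182817530.
Step 3: Verify x_6² - 104·y_6² = 316694908457124631293601 - 316694908457124631293600 = 1 (should be 1). ✓

(x_1, y_1) = (51, 5); (x_6, y_6) = (562756526801, 55182817530).


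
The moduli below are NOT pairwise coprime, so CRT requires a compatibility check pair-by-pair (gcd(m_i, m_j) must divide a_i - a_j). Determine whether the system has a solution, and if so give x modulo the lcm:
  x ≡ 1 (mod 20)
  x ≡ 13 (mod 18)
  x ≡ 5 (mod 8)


Moduli 20, 18, 8 are not pairwise coprime, so CRT works modulo lcm(m_i) when all pairwise compatibility conditions hold.
Pairwise compatibility: gcd(m_i, m_j) must divide a_i - a_j for every pair.
Merge one congruence at a time:
  Start: x ≡ 1 (mod 20).
  Combine with x ≡ 13 (mod 18): gcd(20, 18) = 2; 13 - 1 = 12, which IS divisible by 2, so compatible.
    Write x = 1 + 20·t and substitute into x ≡ 13 (mod 18): 20·t ≡ 13 − 1 = 12 (mod 18).
    Divide the congruence (and modulus) by g = 2: 10·t ≡ 6 (mod 9).
    Reduce coefficients mod 9: 1·t ≡ 6 (mod 9).
    So t ≡ 6 (mod 9).
    Then x = 1 + 20·6 = 121, valid modulo lcm(20, 18) = 180: x ≡ 121 (mod 180).
  Combine with x ≡ 5 (mod 8): gcd(180, 8) = 4; 5 - 121 = -116, which IS divisible by 4, so compatible.
    Write x = 121 + 180·t and substitute into x ≡ 5 (mod 8): 180·t ≡ 5 − 121 = -116 (mod 8).
    Divide the congruence (and modulus) by g = 4: 45·t ≡ -29 (mod 2).
    Reduce coefficients mod 2: 1·t ≡ 1 (mod 2).
    So t ≡ 1 (mod 2).
    Then x = 121 + 180·1 = 301, valid modulo lcm(180, 8) = 360: x ≡ 301 (mod 360).
Verify: 301 mod 20 = 1, 301 mod 18 = 13, 301 mod 8 = 5.

x ≡ 301 (mod 360).


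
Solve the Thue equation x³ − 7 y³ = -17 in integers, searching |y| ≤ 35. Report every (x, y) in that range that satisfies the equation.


The equation is x³ - 7y³ = -17. For fixed y, x³ = 7·y³ − 17, so a solution requires the RHS to be a perfect cube.
Strategy: iterate y from -35 to 35, compute RHS = 7·y³ − 17, and check whether it is a (positive or negative) perfect cube.
Check small values of y:
  y = 0: RHS = -17 is not a perfect cube.
  y = 1: RHS = -10 is not a perfect cube.
  y = -1: RHS = -24 is not a perfect cube.
  y = 2: RHS = 39 is not a perfect cube.
  y = -2: RHS = -73 is not a perfect cube.
  y = 3: RHS = 172 is not a perfect cube.
  y = -3: RHS = -206 is not a perfect cube.
Continuing the search up to |y| = 35 finds no solutions either.
No (x, y) in the scanned range satisfies the equation.

No integer solutions with |y| ≤ 35.
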